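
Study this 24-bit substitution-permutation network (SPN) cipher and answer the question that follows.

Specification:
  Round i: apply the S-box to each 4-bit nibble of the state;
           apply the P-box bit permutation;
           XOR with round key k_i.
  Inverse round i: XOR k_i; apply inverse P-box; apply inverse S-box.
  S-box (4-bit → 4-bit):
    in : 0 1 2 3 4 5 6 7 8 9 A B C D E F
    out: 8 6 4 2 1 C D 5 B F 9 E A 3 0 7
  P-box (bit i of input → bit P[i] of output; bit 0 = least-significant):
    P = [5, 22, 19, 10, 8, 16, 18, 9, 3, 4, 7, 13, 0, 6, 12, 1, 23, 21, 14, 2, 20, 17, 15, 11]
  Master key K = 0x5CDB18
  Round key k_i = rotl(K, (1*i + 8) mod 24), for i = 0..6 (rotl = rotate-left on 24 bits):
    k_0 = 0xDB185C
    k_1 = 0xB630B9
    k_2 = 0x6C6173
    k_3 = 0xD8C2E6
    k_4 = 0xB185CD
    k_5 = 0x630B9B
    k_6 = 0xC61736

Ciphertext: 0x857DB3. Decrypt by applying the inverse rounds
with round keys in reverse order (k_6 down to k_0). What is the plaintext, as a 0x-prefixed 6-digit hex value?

0x4E1080

s_0 = ciphertext = 0x857DB3
s_1 = InvRound(s_0, k_6) = 0xC545C3
s_2 = InvRound(s_1, k_5) = 0xCF3D50
s_3 = InvRound(s_2, k_4) = 0x9C7921
s_4 = InvRound(s_3, k_3) = 0x509563
s_5 = InvRound(s_4, k_2) = 0x712C25
s_6 = InvRound(s_5, k_1) = 0xCA2F1C
s_7 = InvRound(s_6, k_0) = 0x4E1080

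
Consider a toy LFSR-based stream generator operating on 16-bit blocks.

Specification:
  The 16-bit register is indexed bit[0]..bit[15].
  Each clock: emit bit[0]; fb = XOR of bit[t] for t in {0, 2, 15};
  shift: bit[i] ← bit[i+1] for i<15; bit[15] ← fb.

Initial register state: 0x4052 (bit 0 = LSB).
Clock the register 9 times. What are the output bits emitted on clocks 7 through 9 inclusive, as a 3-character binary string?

reg_0 = 0x4052
clock 1: out=0, reg = 0x2029
clock 2: out=1, reg = 0x9014
clock 3: out=0, reg = 0x480A
clock 4: out=0, reg = 0x2405
clock 5: out=1, reg = 0x1202
clock 6: out=0, reg = 0x0901
clock 7: out=1, reg = 0x8480
clock 8: out=0, reg = 0xC240
clock 9: out=0, reg = 0xE120

100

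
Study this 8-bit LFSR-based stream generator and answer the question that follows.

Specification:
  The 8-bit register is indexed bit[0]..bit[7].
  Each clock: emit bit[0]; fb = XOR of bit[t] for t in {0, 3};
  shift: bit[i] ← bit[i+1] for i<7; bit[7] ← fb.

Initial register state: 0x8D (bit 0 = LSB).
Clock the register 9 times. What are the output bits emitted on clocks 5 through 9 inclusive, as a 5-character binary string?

00010

reg_0 = 0x8D
clock 1: out=1, reg = 0x46
clock 2: out=0, reg = 0x23
clock 3: out=1, reg = 0x91
clock 4: out=1, reg = 0xC8
clock 5: out=0, reg = 0xE4
clock 6: out=0, reg = 0x72
clock 7: out=0, reg = 0x39
clock 8: out=1, reg = 0x1C
clock 9: out=0, reg = 0x8E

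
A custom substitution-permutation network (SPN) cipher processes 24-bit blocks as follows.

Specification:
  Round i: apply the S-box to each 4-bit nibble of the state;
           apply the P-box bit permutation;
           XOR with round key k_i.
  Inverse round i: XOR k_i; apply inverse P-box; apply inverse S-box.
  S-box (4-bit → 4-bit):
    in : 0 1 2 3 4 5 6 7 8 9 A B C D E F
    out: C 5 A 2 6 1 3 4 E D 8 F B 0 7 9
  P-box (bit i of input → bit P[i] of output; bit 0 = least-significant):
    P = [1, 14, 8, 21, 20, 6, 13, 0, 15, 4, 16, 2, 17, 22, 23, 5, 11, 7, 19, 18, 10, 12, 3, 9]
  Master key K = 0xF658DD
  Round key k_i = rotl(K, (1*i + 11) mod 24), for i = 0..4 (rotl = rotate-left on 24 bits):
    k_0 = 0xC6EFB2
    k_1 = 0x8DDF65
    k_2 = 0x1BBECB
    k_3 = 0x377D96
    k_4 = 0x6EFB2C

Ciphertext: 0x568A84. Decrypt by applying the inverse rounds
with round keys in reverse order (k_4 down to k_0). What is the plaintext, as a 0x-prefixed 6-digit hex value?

s_0 = ciphertext = 0x568A84
s_1 = InvRound(s_0, k_4) = 0x44AD18
s_2 = InvRound(s_1, k_3) = 0x43695C
s_3 = InvRound(s_2, k_2) = 0xC43CFE
s_4 = InvRound(s_3, k_1) = 0x043E0E
s_5 = InvRound(s_4, k_0) = 0x43BCD4

0x43BCD4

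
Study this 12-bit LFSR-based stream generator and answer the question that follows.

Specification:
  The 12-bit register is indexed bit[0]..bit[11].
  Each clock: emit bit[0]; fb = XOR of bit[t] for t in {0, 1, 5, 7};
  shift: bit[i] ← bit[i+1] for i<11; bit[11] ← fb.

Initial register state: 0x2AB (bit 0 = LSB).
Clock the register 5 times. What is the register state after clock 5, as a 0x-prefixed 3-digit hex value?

0x715

reg_0 = 0x2AB
clock 1: out=1, reg = 0x155
clock 2: out=1, reg = 0x8AA
clock 3: out=0, reg = 0xC55
clock 4: out=1, reg = 0xE2A
clock 5: out=0, reg = 0x715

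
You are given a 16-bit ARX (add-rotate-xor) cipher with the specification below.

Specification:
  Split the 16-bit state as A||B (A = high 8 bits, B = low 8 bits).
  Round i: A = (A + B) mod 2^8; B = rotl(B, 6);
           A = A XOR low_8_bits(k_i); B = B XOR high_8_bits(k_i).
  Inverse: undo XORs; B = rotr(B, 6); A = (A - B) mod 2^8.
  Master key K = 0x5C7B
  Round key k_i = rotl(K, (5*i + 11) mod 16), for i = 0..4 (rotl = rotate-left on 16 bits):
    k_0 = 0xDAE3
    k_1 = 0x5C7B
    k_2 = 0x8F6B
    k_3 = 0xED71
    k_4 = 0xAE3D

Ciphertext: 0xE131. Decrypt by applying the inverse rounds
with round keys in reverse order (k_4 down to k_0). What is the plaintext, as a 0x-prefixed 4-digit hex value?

0x8ADE

s_0 = ciphertext = 0xE131
s_1 = InvRound(s_0, k_4) = 0x5E7E
s_2 = InvRound(s_1, k_3) = 0xE14E
s_3 = InvRound(s_2, k_2) = 0x8307
s_4 = InvRound(s_3, k_1) = 0x8B6D
s_5 = InvRound(s_4, k_0) = 0x8ADE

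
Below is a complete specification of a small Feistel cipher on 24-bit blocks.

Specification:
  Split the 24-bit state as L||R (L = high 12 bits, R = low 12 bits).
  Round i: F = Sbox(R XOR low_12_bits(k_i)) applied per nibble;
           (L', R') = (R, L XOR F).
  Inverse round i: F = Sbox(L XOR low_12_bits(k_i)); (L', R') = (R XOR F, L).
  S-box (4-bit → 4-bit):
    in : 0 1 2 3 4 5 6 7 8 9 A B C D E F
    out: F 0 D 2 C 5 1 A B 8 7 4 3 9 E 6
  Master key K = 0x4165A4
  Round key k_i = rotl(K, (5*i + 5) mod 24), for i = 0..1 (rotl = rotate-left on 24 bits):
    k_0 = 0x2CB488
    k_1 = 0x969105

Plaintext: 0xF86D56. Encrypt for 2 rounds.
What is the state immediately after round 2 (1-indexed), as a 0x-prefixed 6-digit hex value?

0x718C5F

s_0 = plaintext = 0xF86D56
s_1 = Round(s_0, k_0) = 0xD56718
s_2 = Round(s_1, k_1) = 0x718C5F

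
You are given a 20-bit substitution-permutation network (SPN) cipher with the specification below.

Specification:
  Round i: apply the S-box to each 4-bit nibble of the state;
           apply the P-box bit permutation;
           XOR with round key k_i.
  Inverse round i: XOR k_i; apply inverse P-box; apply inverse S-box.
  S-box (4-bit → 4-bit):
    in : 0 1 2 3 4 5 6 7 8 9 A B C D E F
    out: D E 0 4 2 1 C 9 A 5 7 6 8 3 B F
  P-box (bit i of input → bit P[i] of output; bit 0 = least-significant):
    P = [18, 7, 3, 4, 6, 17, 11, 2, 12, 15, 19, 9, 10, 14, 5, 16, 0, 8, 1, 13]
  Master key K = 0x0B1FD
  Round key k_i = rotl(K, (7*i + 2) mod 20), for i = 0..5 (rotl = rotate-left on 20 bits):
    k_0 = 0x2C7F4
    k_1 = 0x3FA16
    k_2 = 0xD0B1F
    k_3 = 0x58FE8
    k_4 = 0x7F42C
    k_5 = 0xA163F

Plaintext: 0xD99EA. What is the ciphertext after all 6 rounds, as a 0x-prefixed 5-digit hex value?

0x04139

s_0 = plaintext = 0xD99EA
s_1 = Round(s_0, k_0) = 0xCD219
s_2 = Round(s_1, k_1) = 0x5961A
s_3 = Round(s_2, k_2) = 0x305B2
s_4 = Round(s_3, k_3) = 0x693CA
s_5 = Round(s_4, k_4) = 0xBD082
s_6 = Round(s_5, k_5) = 0x04139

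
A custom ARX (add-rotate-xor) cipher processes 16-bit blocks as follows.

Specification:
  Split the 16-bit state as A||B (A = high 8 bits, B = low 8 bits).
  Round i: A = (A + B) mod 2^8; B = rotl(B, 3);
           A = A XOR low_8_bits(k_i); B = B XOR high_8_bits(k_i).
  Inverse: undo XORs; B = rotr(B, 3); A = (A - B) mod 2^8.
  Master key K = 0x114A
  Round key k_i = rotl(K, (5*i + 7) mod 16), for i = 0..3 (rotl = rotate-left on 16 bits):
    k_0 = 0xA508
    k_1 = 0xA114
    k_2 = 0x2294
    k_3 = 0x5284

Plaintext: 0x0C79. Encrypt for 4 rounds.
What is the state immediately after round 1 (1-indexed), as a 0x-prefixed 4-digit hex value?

0x8D6E

s_0 = plaintext = 0x0C79
s_1 = Round(s_0, k_0) = 0x8D6E
s_2 = Round(s_1, k_1) = 0xEFD2
s_3 = Round(s_2, k_2) = 0x55B4
s_4 = Round(s_3, k_3) = 0x8DF7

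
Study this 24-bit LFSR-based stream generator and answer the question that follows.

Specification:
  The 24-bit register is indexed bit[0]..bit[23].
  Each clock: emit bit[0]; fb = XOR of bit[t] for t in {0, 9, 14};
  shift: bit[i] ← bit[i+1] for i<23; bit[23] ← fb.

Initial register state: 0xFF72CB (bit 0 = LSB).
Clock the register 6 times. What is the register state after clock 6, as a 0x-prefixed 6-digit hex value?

0x3FFDCB

reg_0 = 0xFF72CB
clock 1: out=1, reg = 0xFFB965
clock 2: out=1, reg = 0xFFDCB2
clock 3: out=0, reg = 0xFFEE59
clock 4: out=1, reg = 0xFFF72C
clock 5: out=0, reg = 0x7FFB96
clock 6: out=0, reg = 0x3FFDCB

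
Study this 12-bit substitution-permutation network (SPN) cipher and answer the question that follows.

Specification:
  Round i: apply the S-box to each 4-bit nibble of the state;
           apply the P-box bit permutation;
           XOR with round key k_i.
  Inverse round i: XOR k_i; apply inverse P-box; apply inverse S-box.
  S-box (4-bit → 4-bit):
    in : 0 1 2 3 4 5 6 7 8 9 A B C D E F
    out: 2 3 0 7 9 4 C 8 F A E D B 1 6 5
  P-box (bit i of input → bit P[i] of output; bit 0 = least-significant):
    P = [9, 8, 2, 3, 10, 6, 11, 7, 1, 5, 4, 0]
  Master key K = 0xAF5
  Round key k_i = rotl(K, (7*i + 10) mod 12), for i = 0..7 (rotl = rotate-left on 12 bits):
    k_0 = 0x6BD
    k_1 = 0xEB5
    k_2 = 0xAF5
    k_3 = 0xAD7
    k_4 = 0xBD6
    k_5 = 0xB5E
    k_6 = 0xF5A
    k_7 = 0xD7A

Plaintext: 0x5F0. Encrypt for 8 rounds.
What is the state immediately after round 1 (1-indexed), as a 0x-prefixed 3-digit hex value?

s_0 = plaintext = 0x5F0
s_1 = Round(s_0, k_0) = 0xBAD
s_2 = Round(s_1, k_1) = 0x466
s_3 = Round(s_2, k_2) = 0x27A
s_4 = Round(s_3, k_3) = 0xB5B
s_5 = Round(s_4, k_4) = 0x1C9
s_6 = Round(s_5, k_5) = 0xEB4
s_7 = Round(s_6, k_6) = 0x1E2
s_8 = Round(s_7, k_7) = 0x518

0xBAD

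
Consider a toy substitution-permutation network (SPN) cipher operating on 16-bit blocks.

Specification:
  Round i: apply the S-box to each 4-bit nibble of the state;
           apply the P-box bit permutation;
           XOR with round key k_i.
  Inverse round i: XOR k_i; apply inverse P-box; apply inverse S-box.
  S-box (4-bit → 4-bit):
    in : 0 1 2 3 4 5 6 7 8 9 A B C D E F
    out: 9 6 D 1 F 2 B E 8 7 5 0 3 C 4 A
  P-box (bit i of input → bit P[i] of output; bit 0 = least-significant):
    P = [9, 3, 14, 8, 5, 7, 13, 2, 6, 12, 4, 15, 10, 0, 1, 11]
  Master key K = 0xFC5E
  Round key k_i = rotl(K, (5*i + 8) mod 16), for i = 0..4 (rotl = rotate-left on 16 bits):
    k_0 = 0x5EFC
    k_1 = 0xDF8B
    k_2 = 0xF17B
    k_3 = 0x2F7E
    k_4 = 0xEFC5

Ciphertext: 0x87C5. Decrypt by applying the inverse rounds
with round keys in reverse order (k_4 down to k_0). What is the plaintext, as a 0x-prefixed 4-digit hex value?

0xD17F

s_0 = ciphertext = 0x87C5
s_1 = InvRound(s_0, k_4) = 0x8BEE
s_2 = InvRound(s_1, k_3) = 0x3D1B
s_3 = InvRound(s_2, k_2) = 0x003E
s_4 = InvRound(s_3, k_1) = 0x6762
s_5 = InvRound(s_4, k_0) = 0xD17F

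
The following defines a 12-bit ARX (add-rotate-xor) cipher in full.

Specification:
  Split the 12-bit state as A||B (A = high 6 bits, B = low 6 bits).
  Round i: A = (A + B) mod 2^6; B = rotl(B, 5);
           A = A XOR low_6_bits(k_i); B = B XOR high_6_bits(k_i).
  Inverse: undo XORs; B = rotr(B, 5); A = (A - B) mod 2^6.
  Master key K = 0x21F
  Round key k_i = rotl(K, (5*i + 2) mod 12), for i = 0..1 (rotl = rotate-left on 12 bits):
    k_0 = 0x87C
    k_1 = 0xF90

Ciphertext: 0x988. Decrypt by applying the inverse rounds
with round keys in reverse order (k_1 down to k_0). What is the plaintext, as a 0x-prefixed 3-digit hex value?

s_0 = ciphertext = 0x988
s_1 = InvRound(s_0, k_1) = 0x26D
s_2 = InvRound(s_1, k_0) = 0x758

0x758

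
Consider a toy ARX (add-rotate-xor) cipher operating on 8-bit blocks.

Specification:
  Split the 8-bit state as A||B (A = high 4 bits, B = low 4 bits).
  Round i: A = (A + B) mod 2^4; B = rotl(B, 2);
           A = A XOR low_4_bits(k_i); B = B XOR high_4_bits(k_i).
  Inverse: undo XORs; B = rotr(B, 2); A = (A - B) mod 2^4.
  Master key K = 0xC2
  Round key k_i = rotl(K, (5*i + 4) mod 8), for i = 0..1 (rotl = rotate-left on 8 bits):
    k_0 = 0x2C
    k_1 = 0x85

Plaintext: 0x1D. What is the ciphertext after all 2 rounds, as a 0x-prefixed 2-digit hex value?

s_0 = plaintext = 0x1D
s_1 = Round(s_0, k_0) = 0x25
s_2 = Round(s_1, k_1) = 0x2D

0x2D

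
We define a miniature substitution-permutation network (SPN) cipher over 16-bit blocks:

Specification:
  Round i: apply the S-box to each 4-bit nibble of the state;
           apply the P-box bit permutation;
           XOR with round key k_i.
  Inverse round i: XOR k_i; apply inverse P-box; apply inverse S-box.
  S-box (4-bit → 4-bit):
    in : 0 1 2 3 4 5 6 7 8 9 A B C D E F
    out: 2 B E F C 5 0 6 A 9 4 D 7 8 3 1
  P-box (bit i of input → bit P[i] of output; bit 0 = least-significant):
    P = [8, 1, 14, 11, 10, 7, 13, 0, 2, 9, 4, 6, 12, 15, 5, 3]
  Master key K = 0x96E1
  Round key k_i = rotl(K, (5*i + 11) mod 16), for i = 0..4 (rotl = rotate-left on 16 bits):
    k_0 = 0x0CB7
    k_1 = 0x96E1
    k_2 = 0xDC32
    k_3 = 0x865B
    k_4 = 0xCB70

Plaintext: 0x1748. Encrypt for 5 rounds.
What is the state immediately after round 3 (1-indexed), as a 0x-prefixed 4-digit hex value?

s_0 = plaintext = 0x1748
s_1 = Round(s_0, k_0) = 0xB6AC
s_2 = Round(s_1, k_1) = 0xE7CB
s_3 = Round(s_2, k_2) = 0x23A2
s_4 = Round(s_3, k_3) = 0x6C25
s_5 = Round(s_4, k_4) = 0xA8E5

0x23A2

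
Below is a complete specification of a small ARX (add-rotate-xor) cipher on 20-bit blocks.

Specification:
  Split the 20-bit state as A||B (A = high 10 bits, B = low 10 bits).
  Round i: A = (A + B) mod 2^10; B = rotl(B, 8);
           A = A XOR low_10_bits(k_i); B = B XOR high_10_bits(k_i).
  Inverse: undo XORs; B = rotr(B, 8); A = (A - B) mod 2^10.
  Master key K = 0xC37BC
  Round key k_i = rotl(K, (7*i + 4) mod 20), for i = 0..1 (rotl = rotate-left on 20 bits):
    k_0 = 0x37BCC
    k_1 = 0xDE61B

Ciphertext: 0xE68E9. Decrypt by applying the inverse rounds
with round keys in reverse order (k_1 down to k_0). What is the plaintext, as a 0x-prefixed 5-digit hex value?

0x9F276

s_0 = ciphertext = 0xE68E9
s_1 = InvRound(s_0, k_1) = 0xCFA43
s_2 = InvRound(s_1, k_0) = 0x9F276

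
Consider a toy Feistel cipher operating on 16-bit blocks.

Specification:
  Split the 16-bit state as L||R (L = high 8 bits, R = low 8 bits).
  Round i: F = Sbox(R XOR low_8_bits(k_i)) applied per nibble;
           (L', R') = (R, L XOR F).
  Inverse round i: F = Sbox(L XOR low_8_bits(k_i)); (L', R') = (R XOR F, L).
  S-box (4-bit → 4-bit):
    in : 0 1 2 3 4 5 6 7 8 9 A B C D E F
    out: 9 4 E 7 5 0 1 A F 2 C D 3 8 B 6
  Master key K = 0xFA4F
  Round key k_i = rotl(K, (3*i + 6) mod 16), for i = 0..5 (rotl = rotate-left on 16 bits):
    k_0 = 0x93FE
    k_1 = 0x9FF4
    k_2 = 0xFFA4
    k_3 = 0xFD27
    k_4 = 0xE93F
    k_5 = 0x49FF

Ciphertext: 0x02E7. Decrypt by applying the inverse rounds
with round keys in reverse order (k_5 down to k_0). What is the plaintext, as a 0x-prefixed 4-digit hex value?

s_0 = ciphertext = 0x02E7
s_1 = InvRound(s_0, k_5) = 0x8F02
s_2 = InvRound(s_1, k_4) = 0xDB8F
s_3 = InvRound(s_2, k_3) = 0xECDB
s_4 = InvRound(s_3, k_2) = 0x84EC
s_5 = InvRound(s_4, k_1) = 0x4584
s_6 = InvRound(s_5, k_0) = 0x5945

0x5945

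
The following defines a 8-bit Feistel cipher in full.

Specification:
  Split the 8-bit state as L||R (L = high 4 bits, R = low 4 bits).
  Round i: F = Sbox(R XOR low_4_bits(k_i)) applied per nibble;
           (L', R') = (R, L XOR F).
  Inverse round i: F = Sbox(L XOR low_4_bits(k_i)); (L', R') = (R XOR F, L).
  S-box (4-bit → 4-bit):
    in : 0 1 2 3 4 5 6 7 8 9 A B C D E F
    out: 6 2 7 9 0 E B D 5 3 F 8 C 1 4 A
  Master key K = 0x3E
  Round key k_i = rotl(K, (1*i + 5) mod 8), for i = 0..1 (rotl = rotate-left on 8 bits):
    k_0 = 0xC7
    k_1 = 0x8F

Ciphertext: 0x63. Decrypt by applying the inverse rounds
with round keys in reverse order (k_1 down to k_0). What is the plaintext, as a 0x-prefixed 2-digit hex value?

s_0 = ciphertext = 0x63
s_1 = InvRound(s_0, k_1) = 0x06
s_2 = InvRound(s_1, k_0) = 0xB0

0xB0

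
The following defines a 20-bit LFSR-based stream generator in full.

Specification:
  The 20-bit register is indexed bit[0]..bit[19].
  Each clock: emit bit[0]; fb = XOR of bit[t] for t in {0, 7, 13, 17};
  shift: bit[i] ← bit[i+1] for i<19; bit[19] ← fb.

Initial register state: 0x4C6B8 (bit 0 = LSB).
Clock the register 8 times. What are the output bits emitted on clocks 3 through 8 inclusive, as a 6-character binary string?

011101

reg_0 = 0x4C6B8
clock 1: out=0, reg = 0xA635C
clock 2: out=0, reg = 0x531AE
clock 3: out=0, reg = 0x298D7
clock 4: out=1, reg = 0x94C6B
clock 5: out=1, reg = 0xCA635
clock 6: out=1, reg = 0x6531A
clock 7: out=0, reg = 0xB298D
clock 8: out=1, reg = 0x594C6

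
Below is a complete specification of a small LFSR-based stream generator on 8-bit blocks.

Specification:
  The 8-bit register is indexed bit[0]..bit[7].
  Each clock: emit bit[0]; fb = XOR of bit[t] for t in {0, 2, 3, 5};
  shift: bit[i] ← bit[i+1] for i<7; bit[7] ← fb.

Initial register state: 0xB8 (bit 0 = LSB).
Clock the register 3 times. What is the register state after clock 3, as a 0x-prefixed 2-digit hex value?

0x97

reg_0 = 0xB8
clock 1: out=0, reg = 0x5C
clock 2: out=0, reg = 0x2E
clock 3: out=0, reg = 0x97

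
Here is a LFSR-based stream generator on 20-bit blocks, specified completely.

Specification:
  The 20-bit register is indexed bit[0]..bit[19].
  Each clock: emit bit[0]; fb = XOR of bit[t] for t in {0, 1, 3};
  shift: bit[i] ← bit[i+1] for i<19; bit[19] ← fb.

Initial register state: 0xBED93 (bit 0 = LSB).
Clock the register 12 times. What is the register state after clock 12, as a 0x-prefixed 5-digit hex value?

reg_0 = 0xBED93
clock 1: out=1, reg = 0x5F6C9
clock 2: out=1, reg = 0x2FB64
clock 3: out=0, reg = 0x17DB2
clock 4: out=0, reg = 0x8BED9
clock 5: out=1, reg = 0x45F6C
clock 6: out=0, reg = 0xA2FB6
clock 7: out=0, reg = 0xD17DB
clock 8: out=1, reg = 0xE8BED
clock 9: out=1, reg = 0x745F6
clock 10: out=0, reg = 0xBA2FB
clock 11: out=1, reg = 0xDD17D
clock 12: out=1, reg = 0x6E8BE

0x6E8BE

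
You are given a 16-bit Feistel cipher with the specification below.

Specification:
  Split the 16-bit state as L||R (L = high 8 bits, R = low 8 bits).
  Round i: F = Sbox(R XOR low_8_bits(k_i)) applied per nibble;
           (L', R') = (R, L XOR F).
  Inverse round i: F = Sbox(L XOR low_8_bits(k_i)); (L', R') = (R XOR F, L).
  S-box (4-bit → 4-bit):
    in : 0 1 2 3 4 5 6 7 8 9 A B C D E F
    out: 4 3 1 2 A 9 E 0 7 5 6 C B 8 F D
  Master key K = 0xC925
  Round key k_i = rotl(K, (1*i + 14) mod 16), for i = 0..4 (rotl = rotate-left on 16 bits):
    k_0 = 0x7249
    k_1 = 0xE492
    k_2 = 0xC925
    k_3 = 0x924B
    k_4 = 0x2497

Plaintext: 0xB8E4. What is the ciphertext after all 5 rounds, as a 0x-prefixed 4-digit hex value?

s_0 = plaintext = 0xB8E4
s_1 = Round(s_0, k_0) = 0xE4D0
s_2 = Round(s_1, k_1) = 0xD045
s_3 = Round(s_2, k_2) = 0x4534
s_4 = Round(s_3, k_3) = 0x3448
s_5 = Round(s_4, k_4) = 0x48B9

0x48B9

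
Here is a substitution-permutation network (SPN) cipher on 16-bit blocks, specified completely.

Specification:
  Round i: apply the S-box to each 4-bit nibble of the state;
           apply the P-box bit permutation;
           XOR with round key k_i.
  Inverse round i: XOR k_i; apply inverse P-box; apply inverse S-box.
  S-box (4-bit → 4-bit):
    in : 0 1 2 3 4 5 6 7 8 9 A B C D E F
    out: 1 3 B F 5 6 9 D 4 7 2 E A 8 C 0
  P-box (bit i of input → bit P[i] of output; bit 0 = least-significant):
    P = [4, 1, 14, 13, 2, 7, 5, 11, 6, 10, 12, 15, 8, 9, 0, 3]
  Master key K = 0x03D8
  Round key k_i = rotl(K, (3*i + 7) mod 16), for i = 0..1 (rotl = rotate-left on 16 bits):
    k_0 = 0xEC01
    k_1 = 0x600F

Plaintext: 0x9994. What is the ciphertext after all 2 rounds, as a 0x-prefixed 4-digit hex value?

0xB616

s_0 = plaintext = 0x9994
s_1 = Round(s_0, k_0) = 0xBBF4
s_2 = Round(s_1, k_1) = 0xB616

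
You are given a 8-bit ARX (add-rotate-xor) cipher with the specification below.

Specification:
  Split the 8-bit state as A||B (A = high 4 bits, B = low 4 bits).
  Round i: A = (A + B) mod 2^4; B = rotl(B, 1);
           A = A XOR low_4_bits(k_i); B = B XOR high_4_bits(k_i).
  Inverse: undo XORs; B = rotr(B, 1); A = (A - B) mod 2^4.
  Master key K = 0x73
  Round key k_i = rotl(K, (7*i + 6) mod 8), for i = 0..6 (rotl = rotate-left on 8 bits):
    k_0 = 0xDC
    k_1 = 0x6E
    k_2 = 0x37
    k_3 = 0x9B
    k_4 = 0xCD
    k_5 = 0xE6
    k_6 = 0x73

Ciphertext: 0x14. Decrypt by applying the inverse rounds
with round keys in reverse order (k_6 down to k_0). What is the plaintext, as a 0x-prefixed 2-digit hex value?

0xA3

s_0 = ciphertext = 0x14
s_1 = InvRound(s_0, k_6) = 0x99
s_2 = InvRound(s_1, k_5) = 0x4B
s_3 = InvRound(s_2, k_4) = 0xEB
s_4 = InvRound(s_3, k_3) = 0x41
s_5 = InvRound(s_4, k_2) = 0x21
s_6 = InvRound(s_5, k_1) = 0x1B
s_7 = InvRound(s_6, k_0) = 0xA3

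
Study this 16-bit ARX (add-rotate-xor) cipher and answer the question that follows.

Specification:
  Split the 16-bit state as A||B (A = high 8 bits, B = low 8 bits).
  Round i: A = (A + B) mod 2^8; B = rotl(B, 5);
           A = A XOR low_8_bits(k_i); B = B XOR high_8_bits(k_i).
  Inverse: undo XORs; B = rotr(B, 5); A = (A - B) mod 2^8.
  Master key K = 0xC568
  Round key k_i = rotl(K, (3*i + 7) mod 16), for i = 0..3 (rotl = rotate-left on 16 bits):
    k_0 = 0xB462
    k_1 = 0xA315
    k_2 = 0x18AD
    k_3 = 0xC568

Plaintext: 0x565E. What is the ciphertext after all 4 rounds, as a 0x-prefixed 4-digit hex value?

0xDAF7

s_0 = plaintext = 0x565E
s_1 = Round(s_0, k_0) = 0xD67F
s_2 = Round(s_1, k_1) = 0x404C
s_3 = Round(s_2, k_2) = 0x2191
s_4 = Round(s_3, k_3) = 0xDAF7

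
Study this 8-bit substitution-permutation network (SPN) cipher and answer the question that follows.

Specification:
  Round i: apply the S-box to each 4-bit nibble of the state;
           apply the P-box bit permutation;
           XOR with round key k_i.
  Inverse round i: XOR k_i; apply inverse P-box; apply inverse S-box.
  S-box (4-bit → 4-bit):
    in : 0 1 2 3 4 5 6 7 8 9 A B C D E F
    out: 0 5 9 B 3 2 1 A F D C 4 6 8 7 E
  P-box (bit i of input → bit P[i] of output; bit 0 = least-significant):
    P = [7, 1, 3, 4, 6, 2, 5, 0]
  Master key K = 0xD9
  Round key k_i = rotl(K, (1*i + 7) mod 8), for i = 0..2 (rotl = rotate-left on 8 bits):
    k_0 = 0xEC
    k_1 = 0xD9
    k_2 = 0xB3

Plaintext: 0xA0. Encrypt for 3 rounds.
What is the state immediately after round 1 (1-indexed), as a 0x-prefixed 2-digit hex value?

s_0 = plaintext = 0xA0
s_1 = Round(s_0, k_0) = 0xCD
s_2 = Round(s_1, k_1) = 0xED
s_3 = Round(s_2, k_2) = 0xC7

0xCD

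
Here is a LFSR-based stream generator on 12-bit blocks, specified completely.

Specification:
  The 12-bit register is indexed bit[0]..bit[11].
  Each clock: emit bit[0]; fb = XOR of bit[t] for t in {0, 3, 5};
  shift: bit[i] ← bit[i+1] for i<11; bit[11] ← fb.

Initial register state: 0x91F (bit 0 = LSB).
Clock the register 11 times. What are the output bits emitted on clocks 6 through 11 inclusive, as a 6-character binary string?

reg_0 = 0x91F
clock 1: out=1, reg = 0x48F
clock 2: out=1, reg = 0x247
clock 3: out=1, reg = 0x923
clock 4: out=1, reg = 0x491
clock 5: out=1, reg = 0xA48
clock 6: out=0, reg = 0xD24
clock 7: out=0, reg = 0xE92
clock 8: out=0, reg = 0x749
clock 9: out=1, reg = 0x3A4
clock 10: out=0, reg = 0x9D2
clock 11: out=0, reg = 0x4E9

000100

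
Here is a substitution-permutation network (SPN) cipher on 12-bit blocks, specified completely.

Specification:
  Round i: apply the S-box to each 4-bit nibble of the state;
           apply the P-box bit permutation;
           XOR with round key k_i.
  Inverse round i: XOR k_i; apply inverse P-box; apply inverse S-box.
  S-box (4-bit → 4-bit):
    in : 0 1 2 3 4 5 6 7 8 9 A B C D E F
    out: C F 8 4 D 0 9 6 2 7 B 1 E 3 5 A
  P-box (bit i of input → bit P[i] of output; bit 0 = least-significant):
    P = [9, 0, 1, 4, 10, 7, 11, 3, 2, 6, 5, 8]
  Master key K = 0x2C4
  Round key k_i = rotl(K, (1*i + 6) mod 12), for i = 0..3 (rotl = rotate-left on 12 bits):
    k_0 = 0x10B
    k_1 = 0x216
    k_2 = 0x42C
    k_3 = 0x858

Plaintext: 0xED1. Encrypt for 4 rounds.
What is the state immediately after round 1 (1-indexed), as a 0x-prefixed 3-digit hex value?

s_0 = plaintext = 0xED1
s_1 = Round(s_0, k_0) = 0x7BC
s_2 = Round(s_1, k_1) = 0x665
s_3 = Round(s_2, k_2) = 0x120
s_4 = Round(s_3, k_3) = 0x926

0x7BC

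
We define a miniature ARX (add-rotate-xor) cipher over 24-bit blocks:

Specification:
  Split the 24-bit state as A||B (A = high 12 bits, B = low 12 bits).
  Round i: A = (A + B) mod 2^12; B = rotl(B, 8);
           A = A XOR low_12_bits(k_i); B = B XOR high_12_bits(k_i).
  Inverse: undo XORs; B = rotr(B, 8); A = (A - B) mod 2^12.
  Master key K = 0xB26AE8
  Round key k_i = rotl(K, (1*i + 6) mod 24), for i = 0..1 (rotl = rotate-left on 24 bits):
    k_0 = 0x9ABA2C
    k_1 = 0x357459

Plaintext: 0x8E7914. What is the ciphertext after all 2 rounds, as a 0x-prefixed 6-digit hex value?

0xD48984

s_0 = plaintext = 0x8E7914
s_1 = Round(s_0, k_0) = 0xBD7D3A
s_2 = Round(s_1, k_1) = 0xD48984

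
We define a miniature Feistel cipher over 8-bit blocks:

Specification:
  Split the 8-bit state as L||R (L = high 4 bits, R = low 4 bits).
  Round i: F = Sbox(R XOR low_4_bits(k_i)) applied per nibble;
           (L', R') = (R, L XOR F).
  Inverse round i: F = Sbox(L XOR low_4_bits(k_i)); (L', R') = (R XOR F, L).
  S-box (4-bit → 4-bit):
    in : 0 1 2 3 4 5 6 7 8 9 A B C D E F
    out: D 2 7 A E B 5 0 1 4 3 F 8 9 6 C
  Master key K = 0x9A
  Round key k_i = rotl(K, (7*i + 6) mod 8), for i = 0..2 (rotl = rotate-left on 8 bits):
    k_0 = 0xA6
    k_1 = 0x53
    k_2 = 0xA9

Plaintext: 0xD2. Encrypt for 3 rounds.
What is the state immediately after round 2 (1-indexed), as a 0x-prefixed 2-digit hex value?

0x3F

s_0 = plaintext = 0xD2
s_1 = Round(s_0, k_0) = 0x23
s_2 = Round(s_1, k_1) = 0x3F
s_3 = Round(s_2, k_2) = 0xF6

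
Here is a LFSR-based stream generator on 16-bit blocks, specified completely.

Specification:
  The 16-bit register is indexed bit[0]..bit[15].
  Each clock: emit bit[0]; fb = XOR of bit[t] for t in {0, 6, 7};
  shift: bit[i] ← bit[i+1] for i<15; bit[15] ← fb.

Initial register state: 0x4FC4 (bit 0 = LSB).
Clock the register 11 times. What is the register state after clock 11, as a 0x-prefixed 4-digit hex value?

0xCC89

reg_0 = 0x4FC4
clock 1: out=0, reg = 0x27E2
clock 2: out=0, reg = 0x13F1
clock 3: out=1, reg = 0x89F8
clock 4: out=0, reg = 0x44FC
clock 5: out=0, reg = 0x227E
clock 6: out=0, reg = 0x913F
clock 7: out=1, reg = 0xC89F
clock 8: out=1, reg = 0x644F
clock 9: out=1, reg = 0x3227
clock 10: out=1, reg = 0x9913
clock 11: out=1, reg = 0xCC89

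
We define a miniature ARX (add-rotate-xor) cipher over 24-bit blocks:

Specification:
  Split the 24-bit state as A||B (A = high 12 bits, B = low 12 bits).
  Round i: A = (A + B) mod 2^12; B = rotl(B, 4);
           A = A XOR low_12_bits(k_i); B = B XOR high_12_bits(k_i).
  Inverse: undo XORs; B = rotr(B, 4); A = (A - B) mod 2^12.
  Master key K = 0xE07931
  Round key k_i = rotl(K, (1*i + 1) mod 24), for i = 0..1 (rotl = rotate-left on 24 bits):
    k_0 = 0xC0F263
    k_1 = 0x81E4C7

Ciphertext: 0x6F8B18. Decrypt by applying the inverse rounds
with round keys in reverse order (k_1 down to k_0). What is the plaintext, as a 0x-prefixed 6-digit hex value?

0xEC9FA3

s_0 = ciphertext = 0x6F8B18
s_1 = InvRound(s_0, k_1) = 0xC0F630
s_2 = InvRound(s_1, k_0) = 0xEC9FA3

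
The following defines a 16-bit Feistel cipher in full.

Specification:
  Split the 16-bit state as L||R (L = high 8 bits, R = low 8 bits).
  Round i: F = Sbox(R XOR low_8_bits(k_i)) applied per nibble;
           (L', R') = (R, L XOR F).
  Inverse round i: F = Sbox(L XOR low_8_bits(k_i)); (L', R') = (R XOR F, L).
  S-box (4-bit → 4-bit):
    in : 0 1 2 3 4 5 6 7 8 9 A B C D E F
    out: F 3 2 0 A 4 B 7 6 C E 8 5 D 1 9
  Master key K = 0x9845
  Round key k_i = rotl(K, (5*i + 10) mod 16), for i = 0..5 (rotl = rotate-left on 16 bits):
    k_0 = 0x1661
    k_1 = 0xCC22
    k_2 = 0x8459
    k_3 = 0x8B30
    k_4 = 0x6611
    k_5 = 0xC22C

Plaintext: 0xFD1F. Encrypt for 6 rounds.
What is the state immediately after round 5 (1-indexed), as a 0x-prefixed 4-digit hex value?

0xB68C

s_0 = plaintext = 0xFD1F
s_1 = Round(s_0, k_0) = 0x1F8C
s_2 = Round(s_1, k_1) = 0x8CFE
s_3 = Round(s_2, k_2) = 0xFE6B
s_4 = Round(s_3, k_3) = 0x6BB6
s_5 = Round(s_4, k_4) = 0xB68C
s_6 = Round(s_5, k_5) = 0x8C59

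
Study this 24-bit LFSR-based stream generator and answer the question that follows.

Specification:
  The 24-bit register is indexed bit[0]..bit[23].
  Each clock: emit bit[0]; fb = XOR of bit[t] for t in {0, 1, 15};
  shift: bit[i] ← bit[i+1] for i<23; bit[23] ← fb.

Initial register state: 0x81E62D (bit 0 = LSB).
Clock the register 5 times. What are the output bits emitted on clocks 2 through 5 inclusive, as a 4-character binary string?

reg_0 = 0x81E62D
clock 1: out=1, reg = 0x40F316
clock 2: out=0, reg = 0x20798B
clock 3: out=1, reg = 0x103CC5
clock 4: out=1, reg = 0x881E62
clock 5: out=0, reg = 0xC40F31

0110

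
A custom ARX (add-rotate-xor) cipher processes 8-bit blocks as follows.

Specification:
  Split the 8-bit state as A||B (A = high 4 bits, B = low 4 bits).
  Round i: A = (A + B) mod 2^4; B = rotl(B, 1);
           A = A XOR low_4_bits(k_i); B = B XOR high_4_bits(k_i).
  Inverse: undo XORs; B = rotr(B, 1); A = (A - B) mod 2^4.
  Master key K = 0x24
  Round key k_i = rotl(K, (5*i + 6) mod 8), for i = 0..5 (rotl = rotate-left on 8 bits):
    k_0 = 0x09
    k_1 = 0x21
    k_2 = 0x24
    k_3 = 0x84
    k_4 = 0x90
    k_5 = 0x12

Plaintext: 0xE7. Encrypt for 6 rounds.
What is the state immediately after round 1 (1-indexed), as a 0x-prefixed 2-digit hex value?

0xCE

s_0 = plaintext = 0xE7
s_1 = Round(s_0, k_0) = 0xCE
s_2 = Round(s_1, k_1) = 0xBF
s_3 = Round(s_2, k_2) = 0xED
s_4 = Round(s_3, k_3) = 0xF3
s_5 = Round(s_4, k_4) = 0x2F
s_6 = Round(s_5, k_5) = 0x3E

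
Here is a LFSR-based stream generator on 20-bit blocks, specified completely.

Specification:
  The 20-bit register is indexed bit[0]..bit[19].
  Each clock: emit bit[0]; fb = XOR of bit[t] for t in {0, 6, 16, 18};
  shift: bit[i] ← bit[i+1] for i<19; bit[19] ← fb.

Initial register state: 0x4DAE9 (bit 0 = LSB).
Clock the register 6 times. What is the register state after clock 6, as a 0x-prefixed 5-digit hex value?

reg_0 = 0x4DAE9
clock 1: out=1, reg = 0xA6D74
clock 2: out=0, reg = 0xD36BA
clock 3: out=0, reg = 0x69B5D
clock 4: out=1, reg = 0xB4DAE
clock 5: out=0, reg = 0xDA6D7
clock 6: out=1, reg = 0x6D36B

0x6D36B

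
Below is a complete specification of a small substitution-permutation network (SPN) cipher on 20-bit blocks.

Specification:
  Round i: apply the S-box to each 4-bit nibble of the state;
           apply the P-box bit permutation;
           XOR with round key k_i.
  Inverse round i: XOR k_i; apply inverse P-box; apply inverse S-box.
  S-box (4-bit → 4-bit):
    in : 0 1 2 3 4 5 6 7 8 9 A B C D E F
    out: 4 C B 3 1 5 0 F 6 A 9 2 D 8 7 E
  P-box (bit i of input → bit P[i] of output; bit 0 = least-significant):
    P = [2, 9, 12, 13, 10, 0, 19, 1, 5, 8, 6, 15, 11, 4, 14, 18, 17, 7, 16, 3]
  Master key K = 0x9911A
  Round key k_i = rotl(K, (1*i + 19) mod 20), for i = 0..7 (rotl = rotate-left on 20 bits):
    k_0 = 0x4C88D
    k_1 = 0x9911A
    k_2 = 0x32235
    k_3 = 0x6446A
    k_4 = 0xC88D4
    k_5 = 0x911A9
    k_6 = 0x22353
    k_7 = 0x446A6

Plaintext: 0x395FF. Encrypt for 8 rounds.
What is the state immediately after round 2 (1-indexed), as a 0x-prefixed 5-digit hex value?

s_0 = plaintext = 0x395FF
s_1 = Round(s_0, k_0) = 0xAFA7E
s_2 = Round(s_1, k_1) = 0x74725
s_3 = Round(s_2, k_2) = 0x0BFDA
s_4 = Round(s_3, k_3) = 0x7E53C
s_5 = Round(s_4, k_4) = 0xFF429
s_6 = Round(s_5, k_5) = 0xC7712
s_7 = Round(s_6, k_6) = 0xDC82D
s_8 = Round(s_7, k_7) = 0x02BED

0x74725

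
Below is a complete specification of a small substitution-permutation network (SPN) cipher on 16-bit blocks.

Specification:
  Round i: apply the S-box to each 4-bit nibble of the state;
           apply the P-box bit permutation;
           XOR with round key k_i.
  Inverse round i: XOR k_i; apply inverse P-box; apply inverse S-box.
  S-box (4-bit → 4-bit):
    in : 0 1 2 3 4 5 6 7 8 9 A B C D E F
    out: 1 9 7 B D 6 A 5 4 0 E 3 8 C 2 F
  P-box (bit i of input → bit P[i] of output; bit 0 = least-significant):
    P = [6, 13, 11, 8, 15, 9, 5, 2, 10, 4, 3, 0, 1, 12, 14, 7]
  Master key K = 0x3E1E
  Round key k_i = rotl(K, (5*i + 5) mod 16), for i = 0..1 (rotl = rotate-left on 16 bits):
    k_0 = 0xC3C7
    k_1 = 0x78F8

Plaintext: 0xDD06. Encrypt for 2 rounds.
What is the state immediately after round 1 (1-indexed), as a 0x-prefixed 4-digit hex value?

s_0 = plaintext = 0xDD06
s_1 = Round(s_0, k_0) = 0x224E
s_2 = Round(s_1, k_1) = 0x8CC6

0x224E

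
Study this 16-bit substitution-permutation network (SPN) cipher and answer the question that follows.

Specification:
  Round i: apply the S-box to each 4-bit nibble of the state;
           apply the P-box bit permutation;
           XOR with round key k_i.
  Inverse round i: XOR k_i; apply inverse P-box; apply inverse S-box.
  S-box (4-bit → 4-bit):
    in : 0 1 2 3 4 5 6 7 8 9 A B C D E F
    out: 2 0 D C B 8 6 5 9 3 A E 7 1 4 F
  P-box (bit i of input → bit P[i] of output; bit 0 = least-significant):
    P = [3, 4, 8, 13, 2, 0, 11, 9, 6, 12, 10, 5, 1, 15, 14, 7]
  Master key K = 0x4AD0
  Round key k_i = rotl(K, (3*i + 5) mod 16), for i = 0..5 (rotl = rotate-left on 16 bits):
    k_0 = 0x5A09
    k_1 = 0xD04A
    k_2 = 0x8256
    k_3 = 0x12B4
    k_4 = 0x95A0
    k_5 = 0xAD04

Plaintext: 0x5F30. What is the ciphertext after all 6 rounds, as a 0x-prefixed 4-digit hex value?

0x804B

s_0 = plaintext = 0x5F30
s_1 = Round(s_0, k_0) = 0x44F9
s_2 = Round(s_1, k_1) = 0x4AB5
s_3 = Round(s_2, k_2) = 0x38F5
s_4 = Round(s_3, k_3) = 0x7851
s_5 = Round(s_4, k_4) = 0xD7C2
s_6 = Round(s_5, k_5) = 0x804B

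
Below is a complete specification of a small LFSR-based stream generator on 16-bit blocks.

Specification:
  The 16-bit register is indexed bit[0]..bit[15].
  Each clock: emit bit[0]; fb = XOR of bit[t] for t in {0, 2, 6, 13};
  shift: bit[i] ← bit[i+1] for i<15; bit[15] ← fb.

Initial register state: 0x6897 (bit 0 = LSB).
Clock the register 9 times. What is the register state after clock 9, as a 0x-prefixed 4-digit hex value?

reg_0 = 0x6897
clock 1: out=1, reg = 0xB44B
clock 2: out=1, reg = 0xDA25
clock 3: out=1, reg = 0x6D12
clock 4: out=0, reg = 0xB689
clock 5: out=1, reg = 0x5B44
clock 6: out=0, reg = 0x2DA2
clock 7: out=0, reg = 0x96D1
clock 8: out=1, reg = 0x4B68
clock 9: out=0, reg = 0xA5B4

0xA5B4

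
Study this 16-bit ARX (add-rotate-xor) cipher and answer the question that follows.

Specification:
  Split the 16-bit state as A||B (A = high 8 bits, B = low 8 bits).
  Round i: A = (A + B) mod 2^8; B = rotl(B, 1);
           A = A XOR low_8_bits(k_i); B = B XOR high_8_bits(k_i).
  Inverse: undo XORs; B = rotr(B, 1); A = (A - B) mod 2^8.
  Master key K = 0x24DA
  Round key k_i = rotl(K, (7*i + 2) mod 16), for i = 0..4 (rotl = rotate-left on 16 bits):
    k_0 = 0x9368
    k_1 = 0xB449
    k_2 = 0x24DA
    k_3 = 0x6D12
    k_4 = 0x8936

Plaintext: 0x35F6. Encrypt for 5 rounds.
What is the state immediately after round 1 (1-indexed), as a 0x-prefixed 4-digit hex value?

s_0 = plaintext = 0x35F6
s_1 = Round(s_0, k_0) = 0x437E
s_2 = Round(s_1, k_1) = 0x8848
s_3 = Round(s_2, k_2) = 0x0AB4
s_4 = Round(s_3, k_3) = 0xAC04
s_5 = Round(s_4, k_4) = 0x8681

0x437E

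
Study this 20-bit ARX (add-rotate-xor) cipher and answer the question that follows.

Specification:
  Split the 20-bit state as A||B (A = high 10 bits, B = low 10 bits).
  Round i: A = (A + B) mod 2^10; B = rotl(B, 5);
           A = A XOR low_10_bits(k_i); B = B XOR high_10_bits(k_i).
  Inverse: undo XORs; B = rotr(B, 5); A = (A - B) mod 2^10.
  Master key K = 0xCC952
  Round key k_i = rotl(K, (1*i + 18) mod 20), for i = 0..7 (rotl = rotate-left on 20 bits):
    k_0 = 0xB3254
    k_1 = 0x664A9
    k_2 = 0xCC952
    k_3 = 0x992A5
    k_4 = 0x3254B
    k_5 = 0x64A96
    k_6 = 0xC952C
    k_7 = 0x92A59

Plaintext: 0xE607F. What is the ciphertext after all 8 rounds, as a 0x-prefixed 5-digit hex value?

s_0 = plaintext = 0xE607F
s_1 = Round(s_0, k_0) = 0x90D2F
s_2 = Round(s_1, k_1) = 0xF6C70
s_3 = Round(s_2, k_2) = 0x46531
s_4 = Round(s_3, k_3) = 0x3BC4D
s_5 = Round(s_4, k_4) = 0x1DD6B
s_6 = Round(s_5, k_5) = 0xDD0F9
s_7 = Round(s_6, k_6) = 0x50402
s_8 = Round(s_7, k_7) = 0xC6A0A

0xC6A0A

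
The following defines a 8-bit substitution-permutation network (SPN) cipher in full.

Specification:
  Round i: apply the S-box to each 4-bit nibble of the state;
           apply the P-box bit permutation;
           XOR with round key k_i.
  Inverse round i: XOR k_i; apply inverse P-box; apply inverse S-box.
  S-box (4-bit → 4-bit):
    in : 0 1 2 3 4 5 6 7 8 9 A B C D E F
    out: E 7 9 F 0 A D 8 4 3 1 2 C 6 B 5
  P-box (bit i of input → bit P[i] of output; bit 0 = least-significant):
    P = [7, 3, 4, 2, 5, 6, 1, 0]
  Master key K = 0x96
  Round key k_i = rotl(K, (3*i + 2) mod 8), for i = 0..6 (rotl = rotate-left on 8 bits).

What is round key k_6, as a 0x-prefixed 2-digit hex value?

0x69

K = 0x96
k_0 = rotl(K, (3*0+2) mod 8) = rotl(K, 2) = 0x5A
k_1 = rotl(K, (3*1+2) mod 8) = rotl(K, 5) = 0xD2
k_2 = rotl(K, (3*2+2) mod 8) = rotl(K, 0) = 0x96
k_3 = rotl(K, (3*3+2) mod 8) = rotl(K, 3) = 0xB4
k_4 = rotl(K, (3*4+2) mod 8) = rotl(K, 6) = 0xA5
k_5 = rotl(K, (3*5+2) mod 8) = rotl(K, 1) = 0x2D
k_6 = rotl(K, (3*6+2) mod 8) = rotl(K, 4) = 0x69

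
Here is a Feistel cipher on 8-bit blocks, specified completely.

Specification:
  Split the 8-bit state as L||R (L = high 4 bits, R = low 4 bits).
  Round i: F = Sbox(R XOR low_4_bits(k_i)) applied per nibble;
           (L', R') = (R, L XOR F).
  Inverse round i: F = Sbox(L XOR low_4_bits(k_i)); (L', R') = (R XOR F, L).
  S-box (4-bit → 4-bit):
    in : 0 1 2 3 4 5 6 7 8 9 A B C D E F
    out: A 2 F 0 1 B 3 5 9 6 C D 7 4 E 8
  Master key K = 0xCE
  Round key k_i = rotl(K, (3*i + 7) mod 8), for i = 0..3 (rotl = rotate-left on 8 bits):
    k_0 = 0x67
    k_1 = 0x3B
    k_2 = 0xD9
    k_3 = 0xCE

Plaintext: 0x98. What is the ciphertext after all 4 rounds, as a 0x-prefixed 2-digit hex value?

s_0 = plaintext = 0x98
s_1 = Round(s_0, k_0) = 0x81
s_2 = Round(s_1, k_1) = 0x14
s_3 = Round(s_2, k_2) = 0x45
s_4 = Round(s_3, k_3) = 0x59

0x59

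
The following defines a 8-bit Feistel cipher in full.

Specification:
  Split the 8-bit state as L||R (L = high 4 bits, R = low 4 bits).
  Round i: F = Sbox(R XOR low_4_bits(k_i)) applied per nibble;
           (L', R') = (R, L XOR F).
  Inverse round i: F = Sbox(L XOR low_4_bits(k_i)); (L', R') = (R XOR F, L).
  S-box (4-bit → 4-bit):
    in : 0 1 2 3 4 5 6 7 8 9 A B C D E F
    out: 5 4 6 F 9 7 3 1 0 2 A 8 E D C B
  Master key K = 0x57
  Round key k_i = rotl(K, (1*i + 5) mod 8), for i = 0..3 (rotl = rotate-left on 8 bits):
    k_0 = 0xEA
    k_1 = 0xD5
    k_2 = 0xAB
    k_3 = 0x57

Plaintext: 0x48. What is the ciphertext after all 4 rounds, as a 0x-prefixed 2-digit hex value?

0x46

s_0 = plaintext = 0x48
s_1 = Round(s_0, k_0) = 0x82
s_2 = Round(s_1, k_1) = 0x29
s_3 = Round(s_2, k_2) = 0x94
s_4 = Round(s_3, k_3) = 0x46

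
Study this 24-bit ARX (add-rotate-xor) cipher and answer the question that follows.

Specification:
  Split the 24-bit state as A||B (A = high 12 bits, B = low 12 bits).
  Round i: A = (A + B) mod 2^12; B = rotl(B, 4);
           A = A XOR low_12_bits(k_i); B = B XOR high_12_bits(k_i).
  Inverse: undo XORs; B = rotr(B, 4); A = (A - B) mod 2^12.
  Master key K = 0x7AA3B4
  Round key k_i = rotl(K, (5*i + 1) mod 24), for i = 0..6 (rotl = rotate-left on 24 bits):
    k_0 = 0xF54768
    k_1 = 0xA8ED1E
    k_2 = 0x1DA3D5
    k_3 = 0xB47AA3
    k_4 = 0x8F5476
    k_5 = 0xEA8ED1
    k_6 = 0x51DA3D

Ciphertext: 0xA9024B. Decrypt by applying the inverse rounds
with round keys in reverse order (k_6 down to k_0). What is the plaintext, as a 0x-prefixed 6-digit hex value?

s_0 = ciphertext = 0xA9024B
s_1 = InvRound(s_0, k_6) = 0xA38675
s_2 = InvRound(s_1, k_5) = 0x75CD8D
s_3 = InvRound(s_2, k_4) = 0xAD3857
s_4 = InvRound(s_3, k_3) = 0x03F031
s_5 = InvRound(s_4, k_2) = 0x8CCB1E
s_6 = InvRound(s_5, k_1) = 0x5B9019
s_7 = InvRound(s_6, k_0) = 0x4DDDF4

0x4DDDF4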